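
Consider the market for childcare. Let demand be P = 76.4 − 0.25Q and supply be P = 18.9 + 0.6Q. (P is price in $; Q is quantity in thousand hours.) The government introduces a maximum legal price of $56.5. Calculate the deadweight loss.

$10.54 thousand

Competitive equilibrium: 76.4 − 0.25Q = 18.9 + 0.6Q → Q* = 67.6471, P* = 59.4882.
At the ceiling P = 56.5, quantity supplied = (56.5 − 18.9)/0.6 = 62.6667.
Willingness to pay at Q' = 62.6667: 76.4 − 0.25·62.6667 = 60.7333.
ΔQ = 67.6471 − 62.6667 = 4.9804; wedge = 60.7333 − 56.5 = 4.2333.
Deadweight loss = ½ × 4.9804 × 4.2333 = $10.54 thousand.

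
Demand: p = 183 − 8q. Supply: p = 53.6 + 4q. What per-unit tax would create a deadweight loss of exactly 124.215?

Competitive equilibrium: 183 − 8q = 53.6 + 4q → q* = 10.7833, p* = 96.7333.
A tax t gives Δq = t/12 and wedge t, so DWL = t²/24.
t²/24 = 124.215 → t² = 2981.16 → t = 54.6.

54.6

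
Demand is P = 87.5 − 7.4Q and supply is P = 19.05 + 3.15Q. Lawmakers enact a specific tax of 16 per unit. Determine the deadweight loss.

12.13

Competitive equilibrium: 87.5 − 7.4Q = 19.05 + 3.15Q → Q* = 6.4882, P* = 39.4877.
With the tax, the buyer price exceeds the seller price by 16: (87.5 − 7.4Q) − (19.05 + 3.15Q) = 16 → Q' = 4.9716.
ΔQ = 6.4882 − 4.9716 = 1.5166; the wedge equals the tax, 16.
DWL = ½ × 1.5166 × 16 = 12.13.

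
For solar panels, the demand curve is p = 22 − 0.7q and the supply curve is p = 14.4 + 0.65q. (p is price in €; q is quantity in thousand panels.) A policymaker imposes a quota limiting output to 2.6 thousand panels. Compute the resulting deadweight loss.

€6.20 thousand

Competitive equilibrium: 22 − 0.7q = 14.4 + 0.65q → q* = 5.6296, p* = 18.0593.
At q = 2.6: demand price = 22 − 0.7·2.6 = 20.18; supply price = 14.4 + 0.65·2.6 = 16.09.
Δq = 5.6296 − 2.6 = 3.0296; wedge = 20.18 − 16.09 = 4.09.
Deadweight loss = ½ × 3.0296 × 4.09 = €6.20 thousand.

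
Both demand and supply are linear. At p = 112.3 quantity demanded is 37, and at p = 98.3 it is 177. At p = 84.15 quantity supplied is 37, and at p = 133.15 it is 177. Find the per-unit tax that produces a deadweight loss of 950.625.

Demand slope = (98.3 − 112.3)/(177 − 37) = −0.1, so p = 116 − 0.1q.
Supply slope = (133.15 − 84.15)/(177 − 37) = 0.35, so p = 71.2 + 0.35q.
Competitive equilibrium: 116 − 0.1q = 71.2 + 0.35q → q* = 99.5556, p* = 106.0444.
A tax t gives Δq = t/0.45 and wedge t, so DWL = t²/0.9.
t²/0.9 = 950.625 → t² = 855.5625 → t = 29.25.

29.25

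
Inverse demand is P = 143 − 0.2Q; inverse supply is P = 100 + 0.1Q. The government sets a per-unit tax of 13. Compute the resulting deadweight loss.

281.67

Competitive equilibrium: 143 − 0.2Q = 100 + 0.1Q → Q* = 143.3333, P* = 114.3333.
With the tax, the buyer price exceeds the seller price by 13: (143 − 0.2Q) − (100 + 0.1Q) = 13 → Q' = 100.
ΔQ = 143.3333 − 100 = 43.3333; the wedge equals the tax, 13.
Welfare loss = ½ × 43.3333 × 13 = 281.67.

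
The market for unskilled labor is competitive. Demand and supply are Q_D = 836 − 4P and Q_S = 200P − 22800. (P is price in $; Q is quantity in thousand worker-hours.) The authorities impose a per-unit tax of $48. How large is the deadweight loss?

In inverse form: demand P = 209 − 0.25Q, supply P = 114 + 0.005Q.
Competitive equilibrium: 209 − 0.25Q = 114 + 0.005Q → Q* = 372.549, P* = 115.8627.
With the tax, the buyer price exceeds the seller price by 48: (209 − 0.25Q) − (114 + 0.005Q) = 48 → Q' = 184.3137.
ΔQ = 372.549 − 184.3137 = 188.2353; the wedge equals the tax, 48.
DWL = ½ × 188.2353 × 48 = $4517.65 thousand.

$4517.65 thousand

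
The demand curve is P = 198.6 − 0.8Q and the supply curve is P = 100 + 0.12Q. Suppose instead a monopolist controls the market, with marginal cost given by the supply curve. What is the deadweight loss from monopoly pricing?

Competitive equilibrium: 198.6 − 0.8Q = 100 + 0.12Q → Q* = 107.1739, P* = 112.8609.
Marginal revenue: MR = 198.6 − 1.6Q. Set MR = MC: 198.6 − 1.6Q = 100 + 0.12Q → Q_m = 57.3256.
Price P_m = 198.6 − 0.8·57.3256 = 152.7395; MC(Q_m) = 100 + 0.12·57.3256 = 106.8791.
Competitive Q* = 107.1739, so ΔQ = 49.8483; wedge = 152.7395 − 106.8791 = 45.8604.
Deadweight loss = ½ × 49.8483 × 45.8604 = 1143.03.

1143.03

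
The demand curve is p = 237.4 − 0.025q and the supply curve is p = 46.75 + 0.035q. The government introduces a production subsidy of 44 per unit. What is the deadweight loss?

16133.33

Competitive equilibrium: 237.4 − 0.025q = 46.75 + 0.035q → q* = 3177.5, p* = 157.9625.
The subsidy lowers effective supply by 44: p = 2.75 + 0.035q.
New quantity: 237.4 − 0.025q = 2.75 + 0.035q → q' = 3910.8333.
Overproduction Δq = 3910.8333 − 3177.5 = 733.3333; wedge = subsidy = 44.
Deadweight loss = ½ × 733.3333 × 44 = 16133.33.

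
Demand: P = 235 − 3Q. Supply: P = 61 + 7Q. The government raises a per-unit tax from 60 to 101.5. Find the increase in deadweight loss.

Competitive equilibrium: 235 − 3Q = 61 + 7Q → Q* = 17.4, P* = 182.8.
For a per-unit tax t: ΔQ = t/10, so DWL = ½·t·(t/10) = t²/20.
At t = 60: DWL = 180. At t = 101.5: DWL = 515.113.
Increase = 515.113 − 180 = 335.11.

335.11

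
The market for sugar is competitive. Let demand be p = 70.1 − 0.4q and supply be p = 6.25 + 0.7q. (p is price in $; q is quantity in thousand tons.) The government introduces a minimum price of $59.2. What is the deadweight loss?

Competitive equilibrium: 70.1 − 0.4q = 6.25 + 0.7q → q* = 58.0455, p* = 46.8818.
At the floor p = 59.2, quantity demanded = (70.1 − 59.2)/0.4 = 27.25.
Sellers' marginal cost at q' = 27.25: 6.25 + 0.7·27.25 = 25.325.
Δq = 58.0455 − 27.25 = 30.7955; wedge = 59.2 − 25.325 = 33.875.
Deadweight loss = ½ × 30.7955 × 33.875 = $521.60 thousand.

$521.60 thousand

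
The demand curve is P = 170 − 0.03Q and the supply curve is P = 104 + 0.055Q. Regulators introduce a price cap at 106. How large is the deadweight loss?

23279.73

Competitive equilibrium: 170 − 0.03Q = 104 + 0.055Q → Q* = 776.4706, P* = 146.7059.
At the ceiling P = 106, quantity supplied = (106 − 104)/0.055 = 36.3636.
Willingness to pay at Q' = 36.3636: 170 − 0.03·36.3636 = 168.9091.
ΔQ = 776.4706 − 36.3636 = 740.107; wedge = 168.9091 − 106 = 62.9091.
DWL = ½ × 740.107 × 62.9091 = 23279.73.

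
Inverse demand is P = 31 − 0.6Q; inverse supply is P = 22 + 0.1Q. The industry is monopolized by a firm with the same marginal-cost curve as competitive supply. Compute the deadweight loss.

12.32

Competitive equilibrium: 31 − 0.6Q = 22 + 0.1Q → Q* = 12.8571, P* = 23.2857.
Marginal revenue: MR = 31 − 1.2Q. Set MR = MC: 31 − 1.2Q = 22 + 0.1Q → Q_m = 6.9231.
Price P_m = 31 − 0.6·6.9231 = 26.8461; MC(Q_m) = 22 + 0.1·6.9231 = 22.6923.
Competitive Q* = 12.8571, so ΔQ = 5.934; wedge = 26.8461 − 22.6923 = 4.1538.
Welfare loss = ½ × 5.934 × 4.1538 = 12.32.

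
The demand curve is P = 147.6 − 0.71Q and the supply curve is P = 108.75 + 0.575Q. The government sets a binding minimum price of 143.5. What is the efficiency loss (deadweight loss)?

Competitive equilibrium: 147.6 − 0.71Q = 108.75 + 0.575Q → Q* = 30.2335, P* = 126.1342.
At the floor P = 143.5, quantity demanded = (147.6 − 143.5)/0.71 = 5.7746.
Sellers' marginal cost at Q' = 5.7746: 108.75 + 0.575·5.7746 = 112.0704.
ΔQ = 30.2335 − 5.7746 = 24.4589; wedge = 143.5 − 112.0704 = 31.4296.
Welfare loss = ½ × 24.4589 × 31.4296 = 384.37.

384.37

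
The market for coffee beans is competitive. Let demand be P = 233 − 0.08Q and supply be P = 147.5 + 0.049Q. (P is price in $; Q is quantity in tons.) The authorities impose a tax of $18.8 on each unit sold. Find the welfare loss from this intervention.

Competitive equilibrium: 233 − 0.08Q = 147.5 + 0.049Q → Q* = 662.7907, P* = 179.9767.
With the tax, the buyer price exceeds the seller price by 18.8: (233 − 0.08Q) − (147.5 + 0.049Q) = 18.8 → Q' = 517.0543.
ΔQ = 662.7907 − 517.0543 = 145.7364; the wedge equals the tax, 18.8.
DWL = ½ × 145.7364 × 18.8 = $1369.92.

$1369.92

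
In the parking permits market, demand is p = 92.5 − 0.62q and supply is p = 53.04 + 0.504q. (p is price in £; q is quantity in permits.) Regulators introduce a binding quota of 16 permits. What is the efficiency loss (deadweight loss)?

£205.17

Competitive equilibrium: 92.5 − 0.62q = 53.04 + 0.504q → q* = 35.1068, p* = 70.7338.
At q = 16: demand price = 92.5 − 0.62·16 = 82.58; supply price = 53.04 + 0.504·16 = 61.104.
Δq = 35.1068 − 16 = 19.1068; wedge = 82.58 − 61.104 = 21.476.
The triangle = ½ × 19.1068 × 21.476 = £205.17.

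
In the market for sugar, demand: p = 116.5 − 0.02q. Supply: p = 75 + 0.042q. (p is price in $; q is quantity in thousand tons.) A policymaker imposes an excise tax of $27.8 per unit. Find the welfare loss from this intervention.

$6232.58 thousand

Competitive equilibrium: 116.5 − 0.02q = 75 + 0.042q → q* = 669.3548, p* = 103.1129.
With the tax, the buyer price exceeds the seller price by 27.8: (116.5 − 0.02q) − (75 + 0.042q) = 27.8 → q' = 220.9677.
Δq = 669.3548 − 220.9677 = 448.3871; the wedge equals the tax, 27.8.
Deadweight loss = ½ × 448.3871 × 27.8 = $6232.58 thousand.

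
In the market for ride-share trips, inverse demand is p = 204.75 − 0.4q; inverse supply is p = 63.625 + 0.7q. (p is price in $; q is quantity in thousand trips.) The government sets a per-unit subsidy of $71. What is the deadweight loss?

$2291.36 thousand

Competitive equilibrium: 204.75 − 0.4q = 63.625 + 0.7q → q* = 128.2955, p* = 153.4318.
The subsidy lowers effective supply by 71: p = 0.7q − 7.375.
New quantity: 204.75 − 0.4q = 0.7q − 7.375 → q' = 192.8409.
Overproduction Δq = 192.8409 − 128.2955 = 64.5454; wedge = subsidy = 71.
Welfare loss = ½ × 64.5454 × 71 = $2291.36 thousand.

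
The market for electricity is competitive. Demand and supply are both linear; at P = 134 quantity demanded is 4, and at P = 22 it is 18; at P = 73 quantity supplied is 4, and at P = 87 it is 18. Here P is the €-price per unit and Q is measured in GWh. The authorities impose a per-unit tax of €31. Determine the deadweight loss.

€53.39

Demand slope = (22 − 134)/(18 − 4) = −8, so P = 166 − 8Q.
Supply slope = (87 − 73)/(18 − 4) = 1, so P = 69 + Q.
Competitive equilibrium: 166 − 8Q = 69 + Q → Q* = 10.7778, P* = 79.7778.
With the tax, the buyer price exceeds the seller price by 31: (166 − 8Q) − (69 + Q) = 31 → Q' = 7.3333.
ΔQ = 10.7778 − 7.3333 = 3.4445; the wedge equals the tax, 31.
Welfare loss = ½ × 3.4445 × 31 = €53.39.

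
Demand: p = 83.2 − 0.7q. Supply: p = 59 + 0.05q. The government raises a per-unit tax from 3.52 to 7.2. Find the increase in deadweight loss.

26.30

Competitive equilibrium: 83.2 − 0.7q = 59 + 0.05q → q* = 32.2667, p* = 60.6133.
For a per-unit tax t: Δq = t/0.75, so DWL = ½·t·(t/0.75) = t²/1.5.
At t = 3.52: DWL = 8.26. At t = 7.2: DWL = 34.56.
Increase = 34.56 − 8.26 = 26.30.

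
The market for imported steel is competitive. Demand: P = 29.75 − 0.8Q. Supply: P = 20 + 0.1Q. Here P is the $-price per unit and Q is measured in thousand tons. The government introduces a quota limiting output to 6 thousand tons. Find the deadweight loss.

$10.51 thousand

Competitive equilibrium: 29.75 − 0.8Q = 20 + 0.1Q → Q* = 10.8333, P* = 21.0833.
At Q = 6: demand price = 29.75 − 0.8·6 = 24.95; supply price = 20 + 0.1·6 = 20.6.
ΔQ = 10.8333 − 6 = 4.8333; wedge = 24.95 − 20.6 = 4.35.
Deadweight loss = ½ × 4.8333 × 4.35 = $10.51 thousand.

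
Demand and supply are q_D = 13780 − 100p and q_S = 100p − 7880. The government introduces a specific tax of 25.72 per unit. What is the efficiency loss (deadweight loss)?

In inverse form: demand p = 137.8 − 0.01q, supply p = 78.8 + 0.01q.
Competitive equilibrium: 137.8 − 0.01q = 78.8 + 0.01q → q* = 2950, p* = 108.3.
With the tax, the buyer price exceeds the seller price by 25.72: (137.8 − 0.01q) − (78.8 + 0.01q) = 25.72 → q' = 1664.
Δq = 2950 − 1664 = 1286; the wedge equals the tax, 25.72.
Deadweight loss = ½ × 1286 × 25.72 = 16537.96.

16537.96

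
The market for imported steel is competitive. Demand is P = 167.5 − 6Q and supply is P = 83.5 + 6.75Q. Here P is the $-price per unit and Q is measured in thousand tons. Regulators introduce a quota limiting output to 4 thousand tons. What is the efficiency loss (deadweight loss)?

$42.71 thousand

Competitive equilibrium: 167.5 − 6Q = 83.5 + 6.75Q → Q* = 6.5882, P* = 127.9706.
At Q = 4: demand price = 167.5 − 6·4 = 143.5; supply price = 83.5 + 6.75·4 = 110.5.
ΔQ = 6.5882 − 4 = 2.5882; wedge = 143.5 − 110.5 = 33.
The triangle = ½ × 2.5882 × 33 = $42.71 thousand.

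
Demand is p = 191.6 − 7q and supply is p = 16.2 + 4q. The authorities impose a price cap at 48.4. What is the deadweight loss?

Competitive equilibrium: 191.6 − 7q = 16.2 + 4q → q* = 15.9455, p* = 79.9818.
At the ceiling p = 48.4, quantity supplied = (48.4 − 16.2)/4 = 8.05.
Willingness to pay at q' = 8.05: 191.6 − 7·8.05 = 135.25.
Δq = 15.9455 − 8.05 = 7.8955; wedge = 135.25 − 48.4 = 86.85.
The triangle = ½ × 7.8955 × 86.85 = 342.86.

342.86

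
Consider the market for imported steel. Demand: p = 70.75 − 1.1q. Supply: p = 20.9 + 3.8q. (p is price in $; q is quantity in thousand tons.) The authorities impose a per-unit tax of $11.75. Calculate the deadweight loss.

$14.09 thousand

Competitive equilibrium: 70.75 − 1.1q = 20.9 + 3.8q → q* = 10.1735, p* = 59.5592.
With the tax, the buyer price exceeds the seller price by 11.75: (70.75 − 1.1q) − (20.9 + 3.8q) = 11.75 → q' = 7.7755.
Δq = 10.1735 − 7.7755 = 2.398; the wedge equals the tax, 11.75.
Deadweight loss = ½ × 2.398 × 11.75 = $14.09 thousand.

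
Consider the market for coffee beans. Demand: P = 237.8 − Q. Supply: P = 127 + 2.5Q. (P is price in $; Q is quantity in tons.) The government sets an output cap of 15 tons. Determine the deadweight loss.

$485.56

Competitive equilibrium: 237.8 − Q = 127 + 2.5Q → Q* = 31.65714, P* = 206.14286.
At Q = 15: demand price = 237.8 − 1·15 = 222.8; supply price = 127 + 2.5·15 = 164.5.
ΔQ = 31.65714 − 15 = 16.65714; wedge = 222.8 − 164.5 = 58.3.
Welfare loss = ½ × 16.65714 × 58.3 = $485.56.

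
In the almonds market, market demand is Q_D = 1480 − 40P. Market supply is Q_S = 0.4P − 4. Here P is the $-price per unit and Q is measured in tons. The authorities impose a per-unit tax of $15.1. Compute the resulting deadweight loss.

In inverse form: demand P = 37 − 0.025Q, supply P = 10 + 2.5Q.
Competitive equilibrium: 37 − 0.025Q = 10 + 2.5Q → Q* = 10.6931, P* = 36.7327.
With the tax, the buyer price exceeds the seller price by 15.1: (37 − 0.025Q) − (10 + 2.5Q) = 15.1 → Q' = 4.7129.
ΔQ = 10.6931 − 4.7129 = 5.9802; the wedge equals the tax, 15.1.
DWL = ½ × 5.9802 × 15.1 = $45.15.

$45.15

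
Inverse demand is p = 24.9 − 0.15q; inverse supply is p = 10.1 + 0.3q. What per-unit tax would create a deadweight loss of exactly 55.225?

7.05

Competitive equilibrium: 24.9 − 0.15q = 10.1 + 0.3q → q* = 32.8889, p* = 19.9667.
A tax t gives Δq = t/0.45 and wedge t, so DWL = t²/0.9.
t²/0.9 = 55.225 → t² = 49.7025 → t = 7.05.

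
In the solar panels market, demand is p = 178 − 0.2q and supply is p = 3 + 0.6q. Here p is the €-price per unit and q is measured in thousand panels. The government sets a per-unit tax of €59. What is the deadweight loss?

Competitive equilibrium: 178 − 0.2q = 3 + 0.6q → q* = 218.75, p* = 134.25.
With the tax, the buyer price exceeds the seller price by 59: (178 − 0.2q) − (3 + 0.6q) = 59 → q' = 145.
Δq = 218.75 − 145 = 73.75; the wedge equals the tax, 59.
The triangle = ½ × 73.75 × 59 = €2175.625 thousand.

€2175.625 thousand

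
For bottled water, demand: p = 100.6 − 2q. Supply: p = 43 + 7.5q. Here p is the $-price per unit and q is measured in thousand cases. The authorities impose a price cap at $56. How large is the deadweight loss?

$89.05 thousand

Competitive equilibrium: 100.6 − 2q = 43 + 7.5q → q* = 6.0632, p* = 88.4737.
At the ceiling p = 56, quantity supplied = (56 − 43)/7.5 = 1.7333.
Willingness to pay at q' = 1.7333: 100.6 − 2·1.7333 = 97.1334.
Δq = 6.0632 − 1.7333 = 4.3299; wedge = 97.1334 − 56 = 41.1334.
Welfare loss = ½ × 4.3299 × 41.1334 = $89.05 thousand.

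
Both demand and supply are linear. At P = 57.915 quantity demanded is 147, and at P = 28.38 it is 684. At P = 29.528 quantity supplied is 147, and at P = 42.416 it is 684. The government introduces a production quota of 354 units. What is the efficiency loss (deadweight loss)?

916.56

Demand slope = (28.38 − 57.915)/(684 − 147) = −0.055, so P = 66 − 0.055Q.
Supply slope = (42.416 − 29.528)/(684 − 147) = 0.024, so P = 26 + 0.024Q.
Competitive equilibrium: 66 − 0.055Q = 26 + 0.024Q → Q* = 506.3291, P* = 38.1519.
At Q = 354: demand price = 66 − 0.055·354 = 46.53; supply price = 26 + 0.024·354 = 34.496.
ΔQ = 506.3291 − 354 = 152.3291; wedge = 46.53 − 34.496 = 12.034.
Deadweight loss = ½ × 152.3291 × 12.034 = 916.56.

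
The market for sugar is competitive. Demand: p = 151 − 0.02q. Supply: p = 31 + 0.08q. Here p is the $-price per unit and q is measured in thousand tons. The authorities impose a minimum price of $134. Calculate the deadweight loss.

$6125 thousand

Competitive equilibrium: 151 − 0.02q = 31 + 0.08q → q* = 1200, p* = 127.
At the floor p = 134, quantity demanded = (151 − 134)/0.02 = 850.
Sellers' marginal cost at q' = 850: 31 + 0.08·850 = 99.
Δq = 1200 − 850 = 350; wedge = 134 − 99 = 35.
The triangle = ½ × 350 × 35 = $6125 thousand.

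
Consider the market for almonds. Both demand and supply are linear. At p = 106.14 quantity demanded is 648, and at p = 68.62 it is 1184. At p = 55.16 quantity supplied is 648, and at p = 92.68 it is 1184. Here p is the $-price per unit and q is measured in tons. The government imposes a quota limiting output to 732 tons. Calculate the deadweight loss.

Demand slope = (68.62 − 106.14)/(1184 − 648) = −0.07, so p = 151.5 − 0.07q.
Supply slope = (92.68 − 55.16)/(1184 − 648) = 0.07, so p = 9.8 + 0.07q.
Competitive equilibrium: 151.5 − 0.07q = 9.8 + 0.07q → q* = 1012.1429, p* = 80.65.
At q = 732: demand price = 151.5 − 0.07·732 = 100.26; supply price = 9.8 + 0.07·732 = 61.04.
Δq = 1012.1429 − 732 = 280.1429; wedge = 100.26 − 61.04 = 39.22.
DWL = ½ × 280.1429 × 39.22 = $5493.60.

$5493.60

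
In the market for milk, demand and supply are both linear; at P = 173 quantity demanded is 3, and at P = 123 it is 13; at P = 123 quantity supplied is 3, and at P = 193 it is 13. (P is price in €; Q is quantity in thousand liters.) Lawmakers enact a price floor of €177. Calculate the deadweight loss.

€148.01 thousand

Demand slope = (123 − 173)/(13 − 3) = −5, so P = 188 − 5Q.
Supply slope = (193 − 123)/(13 − 3) = 7, so P = 102 + 7Q.
Competitive equilibrium: 188 − 5Q = 102 + 7Q → Q* = 7.1667, P* = 152.1667.
At the floor P = 177, quantity demanded = (188 − 177)/5 = 2.2.
Sellers' marginal cost at Q' = 2.2: 102 + 7·2.2 = 117.4.
ΔQ = 7.1667 − 2.2 = 4.9667; wedge = 177 − 117.4 = 59.6.
The triangle = ½ × 4.9667 × 59.6 = €148.01 thousand.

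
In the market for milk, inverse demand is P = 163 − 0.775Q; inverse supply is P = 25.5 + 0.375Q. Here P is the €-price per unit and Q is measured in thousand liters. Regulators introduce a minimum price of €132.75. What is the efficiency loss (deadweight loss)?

€3729.20 thousand

Competitive equilibrium: 163 − 0.775Q = 25.5 + 0.375Q → Q* = 119.56522, P* = 70.33696.
At the floor P = 132.75, quantity demanded = (163 − 132.75)/0.775 = 39.03226.
Sellers' marginal cost at Q' = 39.03226: 25.5 + 0.375·39.03226 = 40.1371.
ΔQ = 119.56522 − 39.03226 = 80.53296; wedge = 132.75 − 40.1371 = 92.6129.
Welfare loss = ½ × 80.53296 × 92.6129 = €3729.20 thousand.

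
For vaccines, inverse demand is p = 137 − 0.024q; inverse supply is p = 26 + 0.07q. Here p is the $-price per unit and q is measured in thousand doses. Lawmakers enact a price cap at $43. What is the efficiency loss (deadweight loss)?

$41352.13 thousand

Competitive equilibrium: 137 − 0.024q = 26 + 0.07q → q* = 1180.85106, p* = 108.65957.
At the ceiling p = 43, quantity supplied = (43 − 26)/0.07 = 242.85714.
Willingness to pay at q' = 242.85714: 137 − 0.024·242.85714 = 131.17143.
Δq = 1180.85106 − 242.85714 = 937.99392; wedge = 131.17143 − 43 = 88.17143.
Welfare loss = ½ × 937.99392 × 88.17143 = $41352.13 thousand.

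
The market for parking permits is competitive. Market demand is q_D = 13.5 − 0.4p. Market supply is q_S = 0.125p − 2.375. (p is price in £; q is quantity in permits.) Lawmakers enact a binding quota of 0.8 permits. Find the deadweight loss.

In inverse form: demand p = 33.75 − 2.5q, supply p = 19 + 8q.
Competitive equilibrium: 33.75 − 2.5q = 19 + 8q → q* = 1.4048, p* = 30.2381.
At q = 0.8: demand price = 33.75 − 2.5·0.8 = 31.75; supply price = 19 + 8·0.8 = 25.4.
Δq = 1.4048 − 0.8 = 0.6048; wedge = 31.75 − 25.4 = 6.35.
The triangle = ½ × 0.6048 × 6.35 = £1.92.

£1.92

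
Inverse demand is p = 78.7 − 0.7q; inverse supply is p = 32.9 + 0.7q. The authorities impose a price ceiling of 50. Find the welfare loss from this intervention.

Competitive equilibrium: 78.7 − 0.7q = 32.9 + 0.7q → q* = 32.7143, p* = 55.8.
At the ceiling p = 50, quantity supplied = (50 − 32.9)/0.7 = 24.4286.
Willingness to pay at q' = 24.4286: 78.7 − 0.7·24.4286 = 61.6.
Δq = 32.7143 − 24.4286 = 8.2857; wedge = 61.6 − 50 = 11.6.
Deadweight loss = ½ × 8.2857 × 11.6 = 48.06.

48.06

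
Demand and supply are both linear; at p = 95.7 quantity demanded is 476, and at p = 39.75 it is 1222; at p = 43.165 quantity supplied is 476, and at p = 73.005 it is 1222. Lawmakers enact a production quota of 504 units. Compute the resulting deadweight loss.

10573.78

Demand slope = (39.75 − 95.7)/(1222 − 476) = −0.075, so p = 131.4 − 0.075q.
Supply slope = (73.005 − 43.165)/(1222 − 476) = 0.04, so p = 24.125 + 0.04q.
Competitive equilibrium: 131.4 − 0.075q = 24.125 + 0.04q → q* = 932.8261, p* = 61.438.
At q = 504: demand price = 131.4 − 0.075·504 = 93.6; supply price = 24.125 + 0.04·504 = 44.285.
Δq = 932.8261 − 504 = 428.8261; wedge = 93.6 − 44.285 = 49.315.
The triangle = ½ × 428.8261 × 49.315 = 10573.78.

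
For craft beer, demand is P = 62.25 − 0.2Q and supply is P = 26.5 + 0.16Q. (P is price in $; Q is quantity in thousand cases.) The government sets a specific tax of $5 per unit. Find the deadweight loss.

$34.72 thousand

Competitive equilibrium: 62.25 − 0.2Q = 26.5 + 0.16Q → Q* = 99.3056, P* = 42.3889.
With the tax, the buyer price exceeds the seller price by 5: (62.25 − 0.2Q) − (26.5 + 0.16Q) = 5 → Q' = 85.4167.
ΔQ = 99.3056 − 85.4167 = 13.8889; the wedge equals the tax, 5.
Deadweight loss = ½ × 13.8889 × 5 = $34.72 thousand.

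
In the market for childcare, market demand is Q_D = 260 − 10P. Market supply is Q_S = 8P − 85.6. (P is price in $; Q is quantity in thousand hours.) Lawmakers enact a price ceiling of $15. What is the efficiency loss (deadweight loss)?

In inverse form: demand P = 26 − 0.1Q, supply P = 10.7 + 0.125Q.
Competitive equilibrium: 26 − 0.1Q = 10.7 + 0.125Q → Q* = 68, P* = 19.2.
At the ceiling P = 15, quantity supplied = (15 − 10.7)/0.125 = 34.4.
Willingness to pay at Q' = 34.4: 26 − 0.1·34.4 = 22.56.
ΔQ = 68 − 34.4 = 33.6; wedge = 22.56 − 15 = 7.56.
The triangle = ½ × 33.6 × 7.56 = $127.008 thousand.

$127.008 thousand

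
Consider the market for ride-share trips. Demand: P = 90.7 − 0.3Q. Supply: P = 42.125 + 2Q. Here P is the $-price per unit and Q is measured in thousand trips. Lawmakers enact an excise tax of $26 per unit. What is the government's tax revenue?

Competitive equilibrium: 90.7 − 0.3Q = 42.125 + 2Q → Q* = 21.1196, P* = 84.3641.
With the tax, the buyer price exceeds the seller price by 26: (90.7 − 0.3Q) − (42.125 + 2Q) = 26 → Q' = 9.8152.
Tax revenue = 26 × 9.8152 = $255.20 thousand.

$255.20 thousand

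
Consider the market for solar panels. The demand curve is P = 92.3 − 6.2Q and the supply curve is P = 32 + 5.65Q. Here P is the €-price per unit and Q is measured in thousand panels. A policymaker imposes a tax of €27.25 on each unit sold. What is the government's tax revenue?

€76 thousand

Competitive equilibrium: 92.3 − 6.2Q = 32 + 5.65Q → Q* = 5.0886, P* = 60.7506.
With the tax, the buyer price exceeds the seller price by 27.25: (92.3 − 6.2Q) − (32 + 5.65Q) = 27.25 → Q' = 2.789.
Tax revenue = 27.25 × 2.789 = €76 thousand.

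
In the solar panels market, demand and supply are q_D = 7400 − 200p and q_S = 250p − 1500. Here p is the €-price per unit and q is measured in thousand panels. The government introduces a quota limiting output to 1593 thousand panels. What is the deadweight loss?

€15425.31 thousand

In inverse form: demand p = 37 − 0.005q, supply p = 6 + 0.004q.
Competitive equilibrium: 37 − 0.005q = 6 + 0.004q → q* = 3444.4444, p* = 19.7778.
At q = 1593: demand price = 37 − 0.005·1593 = 29.035; supply price = 6 + 0.004·1593 = 12.372.
Δq = 3444.4444 − 1593 = 1851.4444; wedge = 29.035 − 12.372 = 16.663.
The triangle = ½ × 1851.4444 × 16.663 = €15425.31 thousand.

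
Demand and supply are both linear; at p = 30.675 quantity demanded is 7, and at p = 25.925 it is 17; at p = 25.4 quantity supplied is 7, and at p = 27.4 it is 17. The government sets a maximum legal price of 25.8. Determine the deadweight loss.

Demand slope = (25.925 − 30.675)/(17 − 7) = −0.475, so p = 34 − 0.475q.
Supply slope = (27.4 − 25.4)/(17 − 7) = 0.2, so p = 24 + 0.2q.
Competitive equilibrium: 34 − 0.475q = 24 + 0.2q → q* = 14.8148, p* = 26.963.
At the ceiling p = 25.8, quantity supplied = (25.8 − 24)/0.2 = 9.
Willingness to pay at q' = 9: 34 − 0.475·9 = 29.725.
Δq = 14.8148 − 9 = 5.8148; wedge = 29.725 − 25.8 = 3.925.
DWL = ½ × 5.8148 × 3.925 = 11.41.

11.41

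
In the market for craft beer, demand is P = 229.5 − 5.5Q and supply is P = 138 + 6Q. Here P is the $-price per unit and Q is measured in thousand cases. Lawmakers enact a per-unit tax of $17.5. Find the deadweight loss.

$13.32 thousand

Competitive equilibrium: 229.5 − 5.5Q = 138 + 6Q → Q* = 7.95652, P* = 185.73913.
With the tax, the buyer price exceeds the seller price by 17.5: (229.5 − 5.5Q) − (138 + 6Q) = 17.5 → Q' = 6.43478.
ΔQ = 7.95652 − 6.43478 = 1.52174; the wedge equals the tax, 17.5.
Deadweight loss = ½ × 1.52174 × 17.5 = $13.32 thousand.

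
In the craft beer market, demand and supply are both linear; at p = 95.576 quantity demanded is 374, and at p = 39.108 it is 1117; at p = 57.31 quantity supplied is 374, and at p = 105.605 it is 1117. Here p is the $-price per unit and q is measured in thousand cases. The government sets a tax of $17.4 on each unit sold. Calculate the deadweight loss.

$1073.62 thousand

Demand slope = (39.108 − 95.576)/(1117 − 374) = −0.076, so p = 124 − 0.076q.
Supply slope = (105.605 − 57.31)/(1117 − 374) = 0.065, so p = 33 + 0.065q.
Competitive equilibrium: 124 − 0.076q = 33 + 0.065q → q* = 645.3901, p* = 74.9504.
With the tax, the buyer price exceeds the seller price by 17.4: (124 − 0.076q) − (33 + 0.065q) = 17.4 → q' = 521.9858.
Δq = 645.3901 − 521.9858 = 123.4043; the wedge equals the tax, 17.4.
DWL = ½ × 123.4043 × 17.4 = $1073.62 thousand.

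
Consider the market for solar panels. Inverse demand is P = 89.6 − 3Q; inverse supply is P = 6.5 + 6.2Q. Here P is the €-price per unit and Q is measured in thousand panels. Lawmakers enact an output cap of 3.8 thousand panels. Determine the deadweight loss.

€125.95 thousand

Competitive equilibrium: 89.6 − 3Q = 6.5 + 6.2Q → Q* = 9.0326, P* = 62.5022.
At Q = 3.8: demand price = 89.6 − 3·3.8 = 78.2; supply price = 6.5 + 6.2·3.8 = 30.06.
ΔQ = 9.0326 − 3.8 = 5.2326; wedge = 78.2 − 30.06 = 48.14.
Welfare loss = ½ × 5.2326 × 48.14 = €125.95 thousand.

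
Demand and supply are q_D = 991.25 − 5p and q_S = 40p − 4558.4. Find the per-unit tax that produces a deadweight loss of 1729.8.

27.9

In inverse form: demand p = 198.25 − 0.2q, supply p = 113.96 + 0.025q.
Competitive equilibrium: 198.25 − 0.2q = 113.96 + 0.025q → q* = 374.6222, p* = 123.3256.
A tax t gives Δq = t/0.225 and wedge t, so DWL = t²/0.45.
t²/0.45 = 1729.8 → t² = 778.41 → t = 27.9.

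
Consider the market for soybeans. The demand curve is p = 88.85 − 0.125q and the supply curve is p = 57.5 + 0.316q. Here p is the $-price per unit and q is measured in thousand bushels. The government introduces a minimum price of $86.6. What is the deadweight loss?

Competitive equilibrium: 88.85 − 0.125q = 57.5 + 0.316q → q* = 71.0884, p* = 79.9639.
At the floor p = 86.6, quantity demanded = (88.85 − 86.6)/0.125 = 18.
Sellers' marginal cost at q' = 18: 57.5 + 0.316·18 = 63.188.
Δq = 71.0884 − 18 = 53.0884; wedge = 86.6 − 63.188 = 23.412.
Deadweight loss = ½ × 53.0884 × 23.412 = $621.45 thousand.

$621.45 thousand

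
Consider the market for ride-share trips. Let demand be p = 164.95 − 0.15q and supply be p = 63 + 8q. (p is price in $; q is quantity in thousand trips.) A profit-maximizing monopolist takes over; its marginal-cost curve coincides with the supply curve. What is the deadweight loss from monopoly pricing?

$0.21 thousand

Competitive equilibrium: 164.95 − 0.15q = 63 + 8q → q* = 12.5092, p* = 163.0736.
Marginal revenue: MR = 164.95 − 0.3q. Set MR = MC: 164.95 − 0.3q = 63 + 8q → q_m = 12.2831.
Price p_m = 164.95 − 0.15·12.2831 = 163.1075; MC(q_m) = 63 + 8·12.2831 = 161.2648.
Competitive q* = 12.5092, so Δq = 0.2261; wedge = 163.1075 − 161.2648 = 1.8427.
Deadweight loss = ½ × 0.2261 × 1.8427 = $0.21 thousand.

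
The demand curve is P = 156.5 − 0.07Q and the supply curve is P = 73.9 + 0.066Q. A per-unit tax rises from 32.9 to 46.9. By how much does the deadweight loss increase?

Competitive equilibrium: 156.5 − 0.07Q = 73.9 + 0.066Q → Q* = 607.3529, P* = 113.9853.
For a per-unit tax t: ΔQ = t/0.136, so DWL = ½·t·(t/0.136) = t²/0.272.
At t = 32.9: DWL = 3979.449. At t = 46.9: DWL = 8086.801.
Increase = 8086.801 − 3979.449 = 4107.35.

4107.35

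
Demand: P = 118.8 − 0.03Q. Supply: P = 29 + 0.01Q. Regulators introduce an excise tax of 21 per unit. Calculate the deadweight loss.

Competitive equilibrium: 118.8 − 0.03Q = 29 + 0.01Q → Q* = 2245, P* = 51.45.
With the tax, the buyer price exceeds the seller price by 21: (118.8 − 0.03Q) − (29 + 0.01Q) = 21 → Q' = 1720.
ΔQ = 2245 − 1720 = 525; the wedge equals the tax, 21.
Deadweight loss = ½ × 525 × 21 = 5512.50.

5512.50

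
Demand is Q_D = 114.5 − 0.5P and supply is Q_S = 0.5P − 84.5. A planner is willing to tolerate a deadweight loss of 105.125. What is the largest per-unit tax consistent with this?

29

In inverse form: demand P = 229 − 2Q, supply P = 169 + 2Q.
Competitive equilibrium: 229 − 2Q = 169 + 2Q → Q* = 15, P* = 199.
A tax t gives ΔQ = t/4 and wedge t, so DWL = t²/8.
t²/8 = 105.125 → t² = 841 → t = 29.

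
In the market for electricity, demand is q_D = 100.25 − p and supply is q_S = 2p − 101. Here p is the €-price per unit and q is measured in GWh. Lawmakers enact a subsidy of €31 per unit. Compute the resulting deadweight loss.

In inverse form: demand p = 100.25 − q, supply p = 50.5 + 0.5q.
Competitive equilibrium: 100.25 − q = 50.5 + 0.5q → q* = 33.1667, p* = 67.0833.
The subsidy lowers effective supply by 31: p = 19.5 + 0.5q.
New quantity: 100.25 − q = 19.5 + 0.5q → q' = 53.8333.
Overproduction Δq = 53.8333 − 33.1667 = 20.6666; wedge = subsidy = 31.
Deadweight loss = ½ × 20.6666 × 31 = €320.33.

€320.33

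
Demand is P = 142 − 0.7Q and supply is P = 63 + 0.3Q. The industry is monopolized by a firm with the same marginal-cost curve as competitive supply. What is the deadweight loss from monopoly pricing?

529.08

Competitive equilibrium: 142 − 0.7Q = 63 + 0.3Q → Q* = 79, P* = 86.7.
Marginal revenue: MR = 142 − 1.4Q. Set MR = MC: 142 − 1.4Q = 63 + 0.3Q → Q_m = 46.4706.
Price P_m = 142 − 0.7·46.4706 = 109.4706; MC(Q_m) = 63 + 0.3·46.4706 = 76.9412.
Competitive Q* = 79, so ΔQ = 32.5294; wedge = 109.4706 − 76.9412 = 32.5294.
The triangle = ½ × 32.5294 × 32.5294 = 529.08.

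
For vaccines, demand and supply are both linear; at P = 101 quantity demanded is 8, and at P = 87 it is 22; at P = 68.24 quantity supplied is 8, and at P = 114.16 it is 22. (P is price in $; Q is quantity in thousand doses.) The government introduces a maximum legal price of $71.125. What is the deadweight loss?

$98.22 thousand

Demand slope = (87 − 101)/(22 − 8) = −1, so P = 109 − Q.
Supply slope = (114.16 − 68.24)/(22 − 8) = 3.28, so P = 42 + 3.28Q.
Competitive equilibrium: 109 − Q = 42 + 3.28Q → Q* = 15.6542, P* = 93.3458.
At the ceiling P = 71.125, quantity supplied = (71.125 − 42)/3.28 = 8.8796.
Willingness to pay at Q' = 8.8796: 109 − 1·8.8796 = 100.1204.
ΔQ = 15.6542 − 8.8796 = 6.7746; wedge = 100.1204 − 71.125 = 28.9954.
DWL = ½ × 6.7746 × 28.9954 = $98.22 thousand.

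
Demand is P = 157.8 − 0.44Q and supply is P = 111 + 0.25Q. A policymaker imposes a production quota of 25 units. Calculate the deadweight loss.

632.76

Competitive equilibrium: 157.8 − 0.44Q = 111 + 0.25Q → Q* = 67.8261, P* = 127.9565.
At Q = 25: demand price = 157.8 − 0.44·25 = 146.8; supply price = 111 + 0.25·25 = 117.25.
ΔQ = 67.8261 − 25 = 42.8261; wedge = 146.8 − 117.25 = 29.55.
Welfare loss = ½ × 42.8261 × 29.55 = 632.76.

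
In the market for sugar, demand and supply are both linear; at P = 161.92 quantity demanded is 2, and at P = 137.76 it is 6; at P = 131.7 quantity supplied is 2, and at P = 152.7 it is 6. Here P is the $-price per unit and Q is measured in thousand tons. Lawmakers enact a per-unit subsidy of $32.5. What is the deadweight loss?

Demand slope = (137.76 − 161.92)/(6 − 2) = −6.04, so P = 174 − 6.04Q.
Supply slope = (152.7 − 131.7)/(6 − 2) = 5.25, so P = 121.2 + 5.25Q.
Competitive equilibrium: 174 − 6.04Q = 121.2 + 5.25Q → Q* = 4.6767, P* = 145.7527.
The subsidy lowers effective supply by 32.5: P = 88.7 + 5.25Q.
New quantity: 174 − 6.04Q = 88.7 + 5.25Q → Q' = 7.5554.
Overproduction ΔQ = 7.5554 − 4.6767 = 2.8787; wedge = subsidy = 32.5.
Deadweight loss = ½ × 2.8787 × 32.5 = $46.78 thousand.

$46.78 thousand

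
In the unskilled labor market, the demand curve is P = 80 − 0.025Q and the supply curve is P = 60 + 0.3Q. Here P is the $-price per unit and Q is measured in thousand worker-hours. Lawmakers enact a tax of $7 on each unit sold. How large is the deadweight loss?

$75.38 thousand

Competitive equilibrium: 80 − 0.025Q = 60 + 0.3Q → Q* = 61.5385, P* = 78.4615.
With the tax, the buyer price exceeds the seller price by 7: (80 − 0.025Q) − (60 + 0.3Q) = 7 → Q' = 40.
ΔQ = 61.5385 − 40 = 21.5385; the wedge equals the tax, 7.
Deadweight loss = ½ × 21.5385 × 7 = $75.38 thousand.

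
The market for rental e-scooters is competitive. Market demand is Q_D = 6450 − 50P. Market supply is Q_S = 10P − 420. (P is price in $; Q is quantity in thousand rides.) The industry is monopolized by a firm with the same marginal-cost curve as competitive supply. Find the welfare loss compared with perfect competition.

In inverse form: demand P = 129 − 0.02Q, supply P = 42 + 0.1Q.
Competitive equilibrium: 129 − 0.02Q = 42 + 0.1Q → Q* = 725, P* = 114.5.
Marginal revenue: MR = 129 − 0.04Q. Set MR = MC: 129 − 0.04Q = 42 + 0.1Q → Q_m = 621.4286.
Price P_m = 129 − 0.02·621.4286 = 116.5714; MC(Q_m) = 42 + 0.1·621.4286 = 104.1429.
Competitive Q* = 725, so ΔQ = 103.5714; wedge = 116.5714 − 104.1429 = 12.4285.
DWL = ½ × 103.5714 × 12.4285 = $643.62 thousand.

$643.62 thousand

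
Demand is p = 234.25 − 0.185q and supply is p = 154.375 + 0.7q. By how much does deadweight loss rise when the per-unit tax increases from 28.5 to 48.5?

Competitive equilibrium: 234.25 − 0.185q = 154.375 + 0.7q → q* = 90.2542, p* = 217.553.
For a per-unit tax t: Δq = t/0.885, so DWL = ½·t·(t/0.885) = t²/1.77.
At t = 28.5: DWL = 458.898. At t = 48.5: DWL = 1328.955.
Increase = 1328.955 − 458.898 = 870.06.

870.06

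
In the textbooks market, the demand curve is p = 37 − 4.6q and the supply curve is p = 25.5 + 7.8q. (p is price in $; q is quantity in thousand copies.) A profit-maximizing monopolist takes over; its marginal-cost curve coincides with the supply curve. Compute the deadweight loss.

$0.39 thousand

Competitive equilibrium: 37 − 4.6q = 25.5 + 7.8q → q* = 0.9274, p* = 32.7339.
Marginal revenue: MR = 37 − 9.2q. Set MR = MC: 37 − 9.2q = 25.5 + 7.8q → q_m = 0.6765.
Price p_m = 37 − 4.6·0.6765 = 33.8881; MC(q_m) = 25.5 + 7.8·0.6765 = 30.7767.
Competitive q* = 0.9274, so Δq = 0.2509; wedge = 33.8881 − 30.7767 = 3.1114.
The triangle = ½ × 0.2509 × 3.1114 = $0.39 thousand.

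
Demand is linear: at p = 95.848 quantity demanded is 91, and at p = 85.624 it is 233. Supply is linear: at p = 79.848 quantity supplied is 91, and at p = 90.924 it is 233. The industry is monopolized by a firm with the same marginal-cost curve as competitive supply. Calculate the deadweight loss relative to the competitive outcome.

308.24

Demand slope = (85.624 − 95.848)/(233 − 91) = −0.072, so p = 102.4 − 0.072q.
Supply slope = (90.924 − 79.848)/(233 − 91) = 0.078, so p = 72.75 + 0.078q.
Competitive equilibrium: 102.4 − 0.072q = 72.75 + 0.078q → q* = 197.6667, p* = 88.168.
Marginal revenue: MR = 102.4 − 0.144q. Set MR = MC: 102.4 − 0.144q = 72.75 + 0.078q → q_m = 133.5586.
Price p_m = 102.4 − 0.072·133.5586 = 92.7838; MC(q_m) = 72.75 + 0.078·133.5586 = 83.1676.
Competitive q* = 197.6667, so Δq = 64.1081; wedge = 92.7838 − 83.1676 = 9.6162.
The triangle = ½ × 64.1081 × 9.6162 = 308.24.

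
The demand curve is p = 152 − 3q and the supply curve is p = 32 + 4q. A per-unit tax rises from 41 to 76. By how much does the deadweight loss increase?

292.50

Competitive equilibrium: 152 − 3q = 32 + 4q → q* = 17.1429, p* = 100.5714.
For a per-unit tax t: Δq = t/7, so DWL = ½·t·(t/7) = t²/14.
At t = 41: DWL = 120.071. At t = 76: DWL = 412.571.
Increase = 412.571 − 120.071 = 292.50.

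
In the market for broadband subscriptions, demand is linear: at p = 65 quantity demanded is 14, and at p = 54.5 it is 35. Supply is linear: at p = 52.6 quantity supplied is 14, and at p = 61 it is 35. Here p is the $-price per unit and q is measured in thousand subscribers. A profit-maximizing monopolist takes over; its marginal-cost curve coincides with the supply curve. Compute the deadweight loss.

Demand slope = (54.5 − 65)/(35 − 14) = −0.5, so p = 72 − 0.5q.
Supply slope = (61 − 52.6)/(35 − 14) = 0.4, so p = 47 + 0.4q.
Competitive equilibrium: 72 − 0.5q = 47 + 0.4q → q* = 27.7778, p* = 58.1111.
Marginal revenue: MR = 72 − q. Set MR = MC: 72 − q = 47 + 0.4q → q_m = 17.8571.
Price p_m = 72 − 0.5·17.8571 = 63.0715; MC(q_m) = 47 + 0.4·17.8571 = 54.1428.
Competitive q* = 27.7778, so Δq = 9.9207; wedge = 63.0715 − 54.1428 = 8.9287.
DWL = ½ × 9.9207 × 8.9287 = $44.29 thousand.

$44.29 thousand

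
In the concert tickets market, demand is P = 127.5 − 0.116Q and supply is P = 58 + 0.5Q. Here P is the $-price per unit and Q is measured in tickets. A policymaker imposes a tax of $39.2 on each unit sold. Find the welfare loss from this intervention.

$1247.27

Competitive equilibrium: 127.5 − 0.116Q = 58 + 0.5Q → Q* = 112.8247, P* = 114.4123.
With the tax, the buyer price exceeds the seller price by 39.2: (127.5 − 0.116Q) − (58 + 0.5Q) = 39.2 → Q' = 49.1883.
ΔQ = 112.8247 − 49.1883 = 63.6364; the wedge equals the tax, 39.2.
Deadweight loss = ½ × 63.6364 × 39.2 = $1247.27.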